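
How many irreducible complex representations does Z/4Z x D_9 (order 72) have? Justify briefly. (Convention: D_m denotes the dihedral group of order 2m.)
24

Working: The number of irreducible complex representations of a finite group equals its number of conjugacy classes. For a direct product, #classes(G x H) = #classes(G) * #classes(H). Z/4Z has 4 classes (abelian), D_9 has 6 classes, so 4 * 6 = 24, so Z/4Z x D_9 (order 72) has exactly 24 irreducible complex representations.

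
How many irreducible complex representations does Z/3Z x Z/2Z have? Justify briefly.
6

Argument: The number of irreducible complex representations of a finite group equals its number of conjugacy classes. Z/3Z x Z/2Z is abelian of order 6, so every element is its own conjugacy class: 6 classes, so Z/3Z x Z/2Z (order 6) has exactly 6 irreducible complex representations.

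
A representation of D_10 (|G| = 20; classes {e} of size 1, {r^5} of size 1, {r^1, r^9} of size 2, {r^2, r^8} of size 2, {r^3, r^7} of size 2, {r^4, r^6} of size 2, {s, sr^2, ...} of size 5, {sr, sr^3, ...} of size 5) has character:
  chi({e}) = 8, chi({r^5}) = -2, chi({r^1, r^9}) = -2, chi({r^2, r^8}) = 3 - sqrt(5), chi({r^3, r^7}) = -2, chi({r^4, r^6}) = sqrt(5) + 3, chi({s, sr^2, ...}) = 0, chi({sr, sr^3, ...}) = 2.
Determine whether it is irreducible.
Not irreducible (reducible): <chi, chi> = 8 > 1.

Argument: <chi, chi> = (1/|G|) sum_C |C| * |chi(C)|^2 = (1/20)[1*|8|^2 + 1*|-2|^2 + 2*|-2|^2 + 2*|3 - sqrt(5)|^2 + 2*|-2|^2 + 2*|sqrt(5) + 3|^2 + 5*|0|^2 + 5*|2|^2]
  = (1/20)[(64) + (4) + (8) + (28 - 12*sqrt(5)) + (8) + (12*sqrt(5) + 28) + (0) + (20)] = 160/20 = 8.
A character is irreducible iff <chi, chi> = 1, so this representation is reducible.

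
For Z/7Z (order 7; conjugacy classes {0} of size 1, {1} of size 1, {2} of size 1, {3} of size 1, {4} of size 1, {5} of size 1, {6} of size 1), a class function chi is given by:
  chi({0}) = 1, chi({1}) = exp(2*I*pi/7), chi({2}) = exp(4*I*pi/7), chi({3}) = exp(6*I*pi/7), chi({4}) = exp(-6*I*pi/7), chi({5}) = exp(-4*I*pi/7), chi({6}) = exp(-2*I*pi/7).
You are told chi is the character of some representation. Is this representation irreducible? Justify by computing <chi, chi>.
Irreducible: <chi, chi> = 1.

Proof sketch: <chi, chi> = (1/|G|) sum_C |C| * |chi(C)|^2 = (1/7)[1*|1|^2 + 1*|exp(2*I*pi/7)|^2 + 1*|exp(4*I*pi/7)|^2 + 1*|exp(6*I*pi/7)|^2 + 1*|exp(-6*I*pi/7)|^2 + 1*|exp(-4*I*pi/7)|^2 + 1*|exp(-2*I*pi/7)|^2]
  = (1/7)[(1) + (1) + (1) + (1) + (1) + (1) + (1)] = 7/7 = 1.
(Exp terms are combined using exp(i*s)*conj(exp(i*t)) = exp(i*(s-t)), and sums of them are collapsed using the identity that for every m > 1 the m distinct m-th roots of unity sum to 0, e.g. 1 + exp(2*I*pi/3) + exp(-2*I*pi/3) = 0.)
A character is irreducible iff <chi, chi> = 1, so this representation is irreducible.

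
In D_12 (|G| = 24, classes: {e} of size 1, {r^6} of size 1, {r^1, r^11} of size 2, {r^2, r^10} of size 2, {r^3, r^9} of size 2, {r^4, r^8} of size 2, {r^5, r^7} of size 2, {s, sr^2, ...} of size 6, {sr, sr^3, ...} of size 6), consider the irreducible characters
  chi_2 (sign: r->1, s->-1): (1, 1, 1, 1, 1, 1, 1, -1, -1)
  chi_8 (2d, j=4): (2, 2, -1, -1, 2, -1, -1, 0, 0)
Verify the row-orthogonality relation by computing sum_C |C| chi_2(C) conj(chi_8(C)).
Sum = 0; so <chi_2, chi_8> = 0 (distinct irreducibles are orthogonal).

Why: Compute term by term over conjugacy classes (|C| * chi_2(C) * conj(chi_8(C))):
  1*(1)*conj(2) + 1*(1)*conj(2) + 2*(1)*conj(-1) + 2*(1)*conj(-1) + 2*(1)*conj(2) + 2*(1)*conj(-1) + 2*(1)*conj(-1) + 6*(-1)*conj(0) + 6*(-1)*conj(0)
  = (2) + (2) + (-2) + (-2) + (4) + (-2) + (-2) + (0) + (0)
  = 0.
Dividing by |G| = 24 gives 0/24 = 0, matching the row-orthogonality relation <chi_2, chi_8> = [chi_2 = chi_8].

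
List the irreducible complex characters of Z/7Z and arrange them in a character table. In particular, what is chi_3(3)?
Character table of Z/7Z (irreps indexed chi_0,...,chi_6 with chi_k(m) = zeta_7^(k*m), zeta_7 = exp(2*pi*i/7)):
  irrep \ class  {0} (size 1)  {1} (size 1)    {2} (size 1)    {3} (size 1)    {4} (size 1)    {5} (size 1)    {6} (size 1)  
  chi_0          1             1               1               1               1               1               1             
  chi_1          1             exp(2*I*pi/7)   exp(4*I*pi/7)   exp(6*I*pi/7)   exp(-6*I*pi/7)  exp(-4*I*pi/7)  exp(-2*I*pi/7)
  chi_2          1             exp(4*I*pi/7)   exp(-6*I*pi/7)  exp(-2*I*pi/7)  exp(2*I*pi/7)   exp(6*I*pi/7)   exp(-4*I*pi/7)
  chi_3          1             exp(6*I*pi/7)   exp(-2*I*pi/7)  exp(4*I*pi/7)   exp(-4*I*pi/7)  exp(2*I*pi/7)   exp(-6*I*pi/7)
  chi_4          1             exp(-6*I*pi/7)  exp(2*I*pi/7)   exp(-4*I*pi/7)  exp(4*I*pi/7)   exp(-2*I*pi/7)  exp(6*I*pi/7) 
  chi_5          1             exp(-4*I*pi/7)  exp(6*I*pi/7)   exp(2*I*pi/7)   exp(-2*I*pi/7)  exp(-6*I*pi/7)  exp(4*I*pi/7) 
  chi_6          1             exp(-2*I*pi/7)  exp(-4*I*pi/7)  exp(-6*I*pi/7)  exp(6*I*pi/7)   exp(4*I*pi/7)   exp(2*I*pi/7) 

Spot check: chi_3(3) = zeta_7^(3*3) = zeta_7^9 = exp(4*I*pi/7).

Derivation: Z/7Z is abelian, so all 7 irreducible complex representations are 1-dimensional. They are given by chi_k(m) = zeta_7^(k*m) for k = 0,...,6. Row orthogonality: sum_m chi_k(m) conj(chi_l(m)) = 7 * [k = l].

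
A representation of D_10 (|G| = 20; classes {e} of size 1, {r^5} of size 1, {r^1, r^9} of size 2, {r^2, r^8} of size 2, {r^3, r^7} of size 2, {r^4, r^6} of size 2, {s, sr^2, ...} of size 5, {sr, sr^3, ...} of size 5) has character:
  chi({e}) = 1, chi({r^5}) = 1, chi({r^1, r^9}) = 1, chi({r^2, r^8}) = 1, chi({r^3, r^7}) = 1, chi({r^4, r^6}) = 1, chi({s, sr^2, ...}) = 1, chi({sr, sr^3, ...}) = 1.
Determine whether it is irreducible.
Irreducible: <chi, chi> = 1.

Proof sketch: <chi, chi> = (1/|G|) sum_C |C| * |chi(C)|^2 = (1/20)[1*|1|^2 + 1*|1|^2 + 2*|1|^2 + 2*|1|^2 + 2*|1|^2 + 2*|1|^2 + 5*|1|^2 + 5*|1|^2]
  = (1/20)[(1) + (1) + (2) + (2) + (2) + (2) + (5) + (5)] = 20/20 = 1.
A character is irreducible iff <chi, chi> = 1, so this representation is irreducible.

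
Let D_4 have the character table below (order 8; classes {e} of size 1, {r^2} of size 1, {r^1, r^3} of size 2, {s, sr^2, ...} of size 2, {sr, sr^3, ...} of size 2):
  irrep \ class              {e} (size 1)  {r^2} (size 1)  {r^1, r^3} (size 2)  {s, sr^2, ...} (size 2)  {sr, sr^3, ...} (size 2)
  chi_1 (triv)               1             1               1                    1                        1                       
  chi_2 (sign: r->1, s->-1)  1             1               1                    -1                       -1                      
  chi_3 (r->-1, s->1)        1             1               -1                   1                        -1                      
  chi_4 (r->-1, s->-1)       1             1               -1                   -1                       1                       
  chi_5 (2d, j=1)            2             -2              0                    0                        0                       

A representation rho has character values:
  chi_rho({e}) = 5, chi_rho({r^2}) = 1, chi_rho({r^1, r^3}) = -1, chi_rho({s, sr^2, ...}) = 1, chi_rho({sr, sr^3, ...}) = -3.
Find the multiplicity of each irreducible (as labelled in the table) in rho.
Multiplicities: chi_1: 0, chi_2: 1, chi_3: 2, chi_4: 0, chi_5: 1.

Derivation: Use <chi_rho, chi> = (1/|G|) sum_C |C| * chi_rho(C) * conj(chi(C)) with |G| = 8 for each irreducible chi in the table:
  <chi_rho, chi_1> = (1/8)[1*(5)*conj(1) + 1*(1)*conj(1) + 2*(-1)*conj(1) + 2*(1)*conj(1) + 2*(-3)*conj(1)]
      = (1/8)[(5) + (1) + (-2) + (2) + (-6)] = 0/8 = 0
  <chi_rho, chi_2> = (1/8)[1*(5)*conj(1) + 1*(1)*conj(1) + 2*(-1)*conj(1) + 2*(1)*conj(-1) + 2*(-3)*conj(-1)]
      = (1/8)[(5) + (1) + (-2) + (-2) + (6)] = 8/8 = 1
  <chi_rho, chi_3> = (1/8)[1*(5)*conj(1) + 1*(1)*conj(1) + 2*(-1)*conj(-1) + 2*(1)*conj(1) + 2*(-3)*conj(-1)]
      = (1/8)[(5) + (1) + (2) + (2) + (6)] = 16/8 = 2
  <chi_rho, chi_4> = (1/8)[1*(5)*conj(1) + 1*(1)*conj(1) + 2*(-1)*conj(-1) + 2*(1)*conj(-1) + 2*(-3)*conj(1)]
      = (1/8)[(5) + (1) + (2) + (-2) + (-6)] = 0/8 = 0
  <chi_rho, chi_5> = (1/8)[1*(5)*conj(2) + 1*(1)*conj(-2) + 2*(-1)*conj(0) + 2*(1)*conj(0) + 2*(-3)*conj(0)]
      = (1/8)[(10) + (-2) + (0) + (0) + (0)] = 8/8 = 1
Dimension check: dim(rho) = sum (mult * dim) = 0*1 + 1*1 + 2*1 + 0*1 + 1*2 = 5 = chi_rho(e) = 5.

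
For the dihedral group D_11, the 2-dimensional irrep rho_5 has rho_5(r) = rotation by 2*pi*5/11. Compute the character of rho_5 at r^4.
chi_{rho_5}(r^4) = 2*cos(2*pi*5*4/11) = 2*cos(4*pi/11)

Details: rho_5(r^4) is rotation by angle 2*pi*5*4/11, whose trace is 2*cos(2*pi*5*4/11) = 2*cos(4*pi/11).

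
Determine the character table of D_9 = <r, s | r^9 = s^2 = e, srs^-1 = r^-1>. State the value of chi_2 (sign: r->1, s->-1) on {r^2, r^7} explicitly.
Conjugacy classes: {e} of size 1, {r^1, r^8} of size 2, {r^2, r^7} of size 2, {r^3, r^6} of size 2, {r^4, r^5} of size 2, {s, sr, ..., sr^8} of size 9.
Character table:
  irrep \ class              {e} (size 1)  {r^1, r^8} (size 2)  {r^2, r^7} (size 2)  {r^3, r^6} (size 2)  {r^4, r^5} (size 2)  {s, sr, ..., sr^8} (size 9)
  chi_1 (triv)               1             1                    1                    1                    1                    1                          
  chi_2 (sign: r->1, s->-1)  1             1                    1                    1                    1                    -1                         
  chi_3 (2d, j=1)            2             2*cos(2*pi/9)        2*cos(4*pi/9)        -1                   -2*cos(pi/9)         0                          
  chi_4 (2d, j=2)            2             2*cos(4*pi/9)        -2*cos(pi/9)         -1                   2*cos(2*pi/9)        0                          
  chi_5 (2d, j=3)            2             -1                   -1                   2                    -1                   0                          
  chi_6 (2d, j=4)            2             -2*cos(pi/9)         2*cos(2*pi/9)        -1                   2*cos(4*pi/9)        0                          

Spot check: chi_2 (sign: r->1, s->-1) on {r^2, r^7} = 1.

Details: D_9 has order 2*9 = 18 with 6 conjugacy classes, hence 6 irreducibles. Sum of squared dims 1 + 1 + 4 + 4 + 4 + 4 = 18 = |G|. Linear characters come from the abelianisation; the 2-dimensional irreps have character r^k -> 2*cos(2*pi*j*k/9), reflections -> 0.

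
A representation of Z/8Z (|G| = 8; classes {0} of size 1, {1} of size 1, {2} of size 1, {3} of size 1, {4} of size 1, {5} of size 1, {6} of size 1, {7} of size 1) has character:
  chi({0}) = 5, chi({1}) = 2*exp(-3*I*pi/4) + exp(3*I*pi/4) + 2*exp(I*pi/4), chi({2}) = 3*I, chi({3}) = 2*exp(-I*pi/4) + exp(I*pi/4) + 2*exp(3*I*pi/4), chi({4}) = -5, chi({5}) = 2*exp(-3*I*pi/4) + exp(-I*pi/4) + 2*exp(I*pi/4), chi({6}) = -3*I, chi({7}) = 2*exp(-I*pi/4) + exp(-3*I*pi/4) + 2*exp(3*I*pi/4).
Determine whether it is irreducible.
Not irreducible (reducible): <chi, chi> = 9 > 1.

Explanation: <chi, chi> = (1/|G|) sum_C |C| * |chi(C)|^2 = (1/8)[1*|5|^2 + 1*|2*exp(-3*I*pi/4) + exp(3*I*pi/4) + 2*exp(I*pi/4)|^2 + 1*|3*I|^2 + 1*|2*exp(-I*pi/4) + exp(I*pi/4) + 2*exp(3*I*pi/4)|^2 + 1*|-5|^2 + 1*|2*exp(-3*I*pi/4) + exp(-I*pi/4) + 2*exp(I*pi/4)|^2 + 1*|-3*I|^2 + 1*|2*exp(-I*pi/4) + exp(-3*I*pi/4) + 2*exp(3*I*pi/4)|^2]
  = (1/8)[(25) + (1) + (9) + (1) + (25) + (1) + (9) + (1)] = 72/8 = 9.
(Exp terms are combined using exp(i*s)*conj(exp(i*t)) = exp(i*(s-t)), and sums of them are collapsed using the identity that for every m > 1 the m distinct m-th roots of unity sum to 0, e.g. 1 + exp(2*I*pi/3) + exp(-2*I*pi/3) = 0.)
A character is irreducible iff <chi, chi> = 1, so this representation is reducible.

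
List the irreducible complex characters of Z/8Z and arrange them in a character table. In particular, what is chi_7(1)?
Character table of Z/8Z (irreps indexed chi_0,...,chi_7 with chi_k(m) = zeta_8^(k*m), zeta_8 = exp(2*pi*i/8)):
  irrep \ class  {0} (size 1)  {1} (size 1)    {2} (size 1)  {3} (size 1)    {4} (size 1)  {5} (size 1)    {6} (size 1)  {7} (size 1)  
  chi_0          1             1               1             1               1             1               1             1             
  chi_1          1             exp(I*pi/4)     I             exp(3*I*pi/4)   -1            exp(-3*I*pi/4)  -I            exp(-I*pi/4)  
  chi_2          1             I               -1            -I              1             I               -1            -I            
  chi_3          1             exp(3*I*pi/4)   -I            exp(I*pi/4)     -1            exp(-I*pi/4)    I             exp(-3*I*pi/4)
  chi_4          1             -1              1             -1              1             -1              1             -1            
  chi_5          1             exp(-3*I*pi/4)  I             exp(-I*pi/4)    -1            exp(I*pi/4)     -I            exp(3*I*pi/4) 
  chi_6          1             -I              -1            I               1             -I              -1            I             
  chi_7          1             exp(-I*pi/4)    -I            exp(-3*I*pi/4)  -1            exp(3*I*pi/4)   I             exp(I*pi/4)   

Spot check: chi_7(1) = zeta_8^(7*1) = zeta_8^7 = exp(-I*pi/4).

Solution. Z/8Z is abelian, so all 8 irreducible complex representations are 1-dimensional. They are given by chi_k(m) = zeta_8^(k*m) for k = 0,...,7. Row orthogonality: sum_m chi_k(m) conj(chi_l(m)) = 8 * [k = l].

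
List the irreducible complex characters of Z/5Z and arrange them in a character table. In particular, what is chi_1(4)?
Character table of Z/5Z (irreps indexed chi_0,...,chi_4 with chi_k(m) = zeta_5^(k*m), zeta_5 = exp(2*pi*i/5)):
  irrep \ class  {0} (size 1)  {1} (size 1)    {2} (size 1)    {3} (size 1)    {4} (size 1)  
  chi_0          1             1               1               1               1             
  chi_1          1             exp(2*I*pi/5)   exp(4*I*pi/5)   exp(-4*I*pi/5)  exp(-2*I*pi/5)
  chi_2          1             exp(4*I*pi/5)   exp(-2*I*pi/5)  exp(2*I*pi/5)   exp(-4*I*pi/5)
  chi_3          1             exp(-4*I*pi/5)  exp(2*I*pi/5)   exp(-2*I*pi/5)  exp(4*I*pi/5) 
  chi_4          1             exp(-2*I*pi/5)  exp(-4*I*pi/5)  exp(4*I*pi/5)   exp(2*I*pi/5) 

Spot check: chi_1(4) = zeta_5^(1*4) = zeta_5^4 = exp(-2*I*pi/5).

Argument: Z/5Z is abelian, so all 5 irreducible complex representations are 1-dimensional. They are given by chi_k(m) = zeta_5^(k*m) for k = 0,...,4. Row orthogonality: sum_m chi_k(m) conj(chi_l(m)) = 5 * [k = l].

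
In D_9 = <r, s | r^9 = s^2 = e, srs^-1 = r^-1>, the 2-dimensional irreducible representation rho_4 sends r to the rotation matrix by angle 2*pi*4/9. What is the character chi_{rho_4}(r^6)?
chi_{rho_4}(r^6) = 2*cos(2*pi*4*6/9) = -1

Derivation: rho_4(r^6) is rotation by angle 2*pi*4*6/9, whose trace is 2*cos(2*pi*4*6/9) = -1.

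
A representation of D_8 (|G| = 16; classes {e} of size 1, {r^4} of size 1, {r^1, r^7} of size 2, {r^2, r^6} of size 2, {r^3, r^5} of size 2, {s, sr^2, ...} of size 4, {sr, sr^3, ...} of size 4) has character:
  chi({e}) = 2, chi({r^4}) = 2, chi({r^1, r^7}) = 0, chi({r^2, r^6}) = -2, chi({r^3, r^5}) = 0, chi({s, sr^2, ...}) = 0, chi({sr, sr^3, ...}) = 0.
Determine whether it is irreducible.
Irreducible: <chi, chi> = 1.

Derivation: <chi, chi> = (1/|G|) sum_C |C| * |chi(C)|^2 = (1/16)[1*|2|^2 + 1*|2|^2 + 2*|0|^2 + 2*|-2|^2 + 2*|0|^2 + 4*|0|^2 + 4*|0|^2]
  = (1/16)[(4) + (4) + (0) + (8) + (0) + (0) + (0)] = 16/16 = 1.
A character is irreducible iff <chi, chi> = 1, so this representation is irreducible.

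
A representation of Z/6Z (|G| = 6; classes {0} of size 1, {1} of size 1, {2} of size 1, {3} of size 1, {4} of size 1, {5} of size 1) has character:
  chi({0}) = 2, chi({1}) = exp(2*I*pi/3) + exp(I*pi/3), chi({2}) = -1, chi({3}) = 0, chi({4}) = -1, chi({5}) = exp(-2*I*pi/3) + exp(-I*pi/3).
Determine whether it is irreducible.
Not irreducible (reducible): <chi, chi> = 2 > 1.

Explanation: <chi, chi> = (1/|G|) sum_C |C| * |chi(C)|^2 = (1/6)[1*|2|^2 + 1*|exp(2*I*pi/3) + exp(I*pi/3)|^2 + 1*|-1|^2 + 1*|0|^2 + 1*|-1|^2 + 1*|exp(-2*I*pi/3) + exp(-I*pi/3)|^2]
  = (1/6)[(4) + (3) + (1) + (0) + (1) + (3)] = 12/6 = 2.
(Exp terms are combined using exp(i*s)*conj(exp(i*t)) = exp(i*(s-t)), and sums of them are collapsed using the identity that for every m > 1 the m distinct m-th roots of unity sum to 0, e.g. 1 + exp(2*I*pi/3) + exp(-2*I*pi/3) = 0.)
A character is irreducible iff <chi, chi> = 1, so this representation is reducible.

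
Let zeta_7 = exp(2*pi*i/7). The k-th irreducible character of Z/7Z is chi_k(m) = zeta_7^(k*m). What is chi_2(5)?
chi_2(5) = zeta_7^10 = exp(6*I*pi/7)

chi_2(5) = zeta_7^(2*5) = zeta_7^10. Since zeta_7^7 = 1, this equals zeta_7^3 = exp(2*pi*i*3/7) = exp(6*I*pi/7).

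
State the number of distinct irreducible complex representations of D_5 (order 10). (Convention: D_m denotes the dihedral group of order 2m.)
4

Solution. The number of irreducible complex representations of a finite group equals its number of conjugacy classes. D_5 has 4 conjugacy classes ((n+3)/2 for n odd), so D_5 (order 10) has exactly 4 irreducible complex representations.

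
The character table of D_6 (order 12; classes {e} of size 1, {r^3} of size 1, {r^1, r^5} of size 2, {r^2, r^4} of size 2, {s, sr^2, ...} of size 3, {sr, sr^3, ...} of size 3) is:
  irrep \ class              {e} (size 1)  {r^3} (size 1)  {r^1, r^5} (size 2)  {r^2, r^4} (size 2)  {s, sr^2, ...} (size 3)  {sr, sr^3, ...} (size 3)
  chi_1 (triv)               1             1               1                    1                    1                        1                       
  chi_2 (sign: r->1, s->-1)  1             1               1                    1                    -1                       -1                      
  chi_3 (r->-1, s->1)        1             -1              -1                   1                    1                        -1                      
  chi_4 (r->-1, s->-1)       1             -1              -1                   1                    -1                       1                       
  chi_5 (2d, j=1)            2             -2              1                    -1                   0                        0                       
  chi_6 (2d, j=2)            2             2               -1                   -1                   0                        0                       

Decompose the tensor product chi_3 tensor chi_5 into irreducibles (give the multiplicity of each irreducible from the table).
chi_3 tensor chi_5 = chi_6 (all other irreducibles have multiplicity 0).

Proof sketch: The character of a tensor product is the pointwise product (chi_3 * chi_5)(C) = chi_3(C) * chi_5(C):
  {e}: (1)*(2), {r^3}: (-1)*(-2), {r^1, r^5}: (-1)*(1), {r^2, r^4}: (1)*(-1), {s, sr^2, ...}: (1)*(0), {sr, sr^3, ...}: (-1)*(0)
so (chi_3 * chi_5) takes values
  {e} -> 2, {r^3} -> 2, {r^1, r^5} -> -1, {r^2, r^4} -> -1, {s, sr^2, ...} -> 0, {sr, sr^3, ...} -> 0.
Now take the inner product of this character with each irreducible chi from the table, <chi_3*chi_5, chi> = (1/12) sum_C |C| (chi_3*chi_5)(C) conj(chi(C)):
  <chi_3*chi_5, chi_1> = (1/12)[1*(2)*conj(1) + 1*(2)*conj(1) + 2*(-1)*conj(1) + 2*(-1)*conj(1) + 3*(0)*conj(1) + 3*(0)*conj(1)]
      = (1/12)[(2) + (2) + (-2) + (-2) + (0) + (0)] = 0/12 = 0
  <chi_3*chi_5, chi_2> = (1/12)[1*(2)*conj(1) + 1*(2)*conj(1) + 2*(-1)*conj(1) + 2*(-1)*conj(1) + 3*(0)*conj(-1) + 3*(0)*conj(-1)]
      = (1/12)[(2) + (2) + (-2) + (-2) + (0) + (0)] = 0/12 = 0
  <chi_3*chi_5, chi_3> = (1/12)[1*(2)*conj(1) + 1*(2)*conj(-1) + 2*(-1)*conj(-1) + 2*(-1)*conj(1) + 3*(0)*conj(1) + 3*(0)*conj(-1)]
      = (1/12)[(2) + (-2) + (2) + (-2) + (0) + (0)] = 0/12 = 0
  <chi_3*chi_5, chi_4> = (1/12)[1*(2)*conj(1) + 1*(2)*conj(-1) + 2*(-1)*conj(-1) + 2*(-1)*conj(1) + 3*(0)*conj(-1) + 3*(0)*conj(1)]
      = (1/12)[(2) + (-2) + (2) + (-2) + (0) + (0)] = 0/12 = 0
  <chi_3*chi_5, chi_5> = (1/12)[1*(2)*conj(2) + 1*(2)*conj(-2) + 2*(-1)*conj(1) + 2*(-1)*conj(-1) + 3*(0)*conj(0) + 3*(0)*conj(0)]
      = (1/12)[(4) + (-4) + (-2) + (2) + (0) + (0)] = 0/12 = 0
  <chi_3*chi_5, chi_6> = (1/12)[1*(2)*conj(2) + 1*(2)*conj(2) + 2*(-1)*conj(-1) + 2*(-1)*conj(-1) + 3*(0)*conj(0) + 3*(0)*conj(0)]
      = (1/12)[(4) + (4) + (2) + (2) + (0) + (0)] = 12/12 = 1
Hence the multiplicities are chi_6: 1. Dimension check: dim(chi_3)*dim(chi_5) = 1*2 = 2 and sum (mult * dim) = 1*2 = 2.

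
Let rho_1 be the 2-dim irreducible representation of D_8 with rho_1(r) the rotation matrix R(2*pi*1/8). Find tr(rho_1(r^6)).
chi_{rho_1}(r^6) = 2*cos(2*pi*1*6/8) = 0

Argument: rho_1(r^6) is rotation by angle 2*pi*1*6/8, whose trace is 2*cos(2*pi*1*6/8) = 0.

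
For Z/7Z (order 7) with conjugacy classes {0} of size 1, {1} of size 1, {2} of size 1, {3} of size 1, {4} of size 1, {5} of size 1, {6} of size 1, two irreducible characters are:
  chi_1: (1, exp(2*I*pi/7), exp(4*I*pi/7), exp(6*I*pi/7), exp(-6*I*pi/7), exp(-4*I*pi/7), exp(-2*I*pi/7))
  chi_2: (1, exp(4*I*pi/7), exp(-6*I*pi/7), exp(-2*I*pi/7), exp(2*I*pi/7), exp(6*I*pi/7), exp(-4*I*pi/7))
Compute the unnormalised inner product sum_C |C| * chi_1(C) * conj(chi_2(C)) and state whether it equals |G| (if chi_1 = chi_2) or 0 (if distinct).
Sum = 0; so <chi_1, chi_2> = 0 (distinct irreducibles are orthogonal).

Justification: Compute term by term over conjugacy classes (|C| * chi_1(C) * conj(chi_2(C))):
  1*(1)*conj(1) + 1*(exp(2*I*pi/7))*conj(exp(4*I*pi/7)) + 1*(exp(4*I*pi/7))*conj(exp(-6*I*pi/7)) + 1*(exp(6*I*pi/7))*conj(exp(-2*I*pi/7)) + 1*(exp(-6*I*pi/7))*conj(exp(2*I*pi/7)) + 1*(exp(-4*I*pi/7))*conj(exp(6*I*pi/7)) + 1*(exp(-2*I*pi/7))*conj(exp(-4*I*pi/7))
  = (1) + (exp(-2*I*pi/7)) + (exp(-4*I*pi/7)) + (exp(-6*I*pi/7)) + (exp(6*I*pi/7)) + (exp(4*I*pi/7)) + (exp(2*I*pi/7))
  = 0.
(Exp terms are combined using exp(i*s)*conj(exp(i*t)) = exp(i*(s-t)), and sums of them are collapsed using the identity that for every m > 1 the m distinct m-th roots of unity sum to 0, e.g. 1 + exp(2*I*pi/3) + exp(-2*I*pi/3) = 0.)
Dividing by |G| = 7 gives 0/7 = 0, matching the row-orthogonality relation <chi_1, chi_2> = [chi_1 = chi_2].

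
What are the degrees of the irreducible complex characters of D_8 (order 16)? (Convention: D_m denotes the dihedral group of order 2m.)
Dimensions: 1, 1, 1, 1, 2, 2, 2

Justification: There are 7 irreducibles (= number of conjugacy classes). Their dimensions d_i satisfy sum d_i^2 = |G| = 16: 1 + 1 + 1 + 1 + 4 + 4 + 4 = 16.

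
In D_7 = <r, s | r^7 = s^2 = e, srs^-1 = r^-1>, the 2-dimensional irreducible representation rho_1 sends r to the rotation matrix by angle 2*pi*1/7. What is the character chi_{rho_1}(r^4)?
chi_{rho_1}(r^4) = 2*cos(2*pi*1*4/7) = -2*cos(pi/7)

Justification: rho_1(r^4) is rotation by angle 2*pi*1*4/7, whose trace is 2*cos(2*pi*1*4/7) = -2*cos(pi/7).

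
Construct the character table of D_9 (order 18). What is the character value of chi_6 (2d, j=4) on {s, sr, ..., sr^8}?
Conjugacy classes: {e} of size 1, {r^1, r^8} of size 2, {r^2, r^7} of size 2, {r^3, r^6} of size 2, {r^4, r^5} of size 2, {s, sr, ..., sr^8} of size 9.
Character table:
  irrep \ class              {e} (size 1)  {r^1, r^8} (size 2)  {r^2, r^7} (size 2)  {r^3, r^6} (size 2)  {r^4, r^5} (size 2)  {s, sr, ..., sr^8} (size 9)
  chi_1 (triv)               1             1                    1                    1                    1                    1                          
  chi_2 (sign: r->1, s->-1)  1             1                    1                    1                    1                    -1                         
  chi_3 (2d, j=1)            2             2*cos(2*pi/9)        2*cos(4*pi/9)        -1                   -2*cos(pi/9)         0                          
  chi_4 (2d, j=2)            2             2*cos(4*pi/9)        -2*cos(pi/9)         -1                   2*cos(2*pi/9)        0                          
  chi_5 (2d, j=3)            2             -1                   -1                   2                    -1                   0                          
  chi_6 (2d, j=4)            2             -2*cos(pi/9)         2*cos(2*pi/9)        -1                   2*cos(4*pi/9)        0                          

Spot check: chi_6 (2d, j=4) on {s, sr, ..., sr^8} = 0.

Why: D_9 has order 2*9 = 18 with 6 conjugacy classes, hence 6 irreducibles. Sum of squared dims 1 + 1 + 4 + 4 + 4 + 4 = 18 = |G|. Linear characters come from the abelianisation; the 2-dimensional irreps have character r^k -> 2*cos(2*pi*j*k/9), reflections -> 0.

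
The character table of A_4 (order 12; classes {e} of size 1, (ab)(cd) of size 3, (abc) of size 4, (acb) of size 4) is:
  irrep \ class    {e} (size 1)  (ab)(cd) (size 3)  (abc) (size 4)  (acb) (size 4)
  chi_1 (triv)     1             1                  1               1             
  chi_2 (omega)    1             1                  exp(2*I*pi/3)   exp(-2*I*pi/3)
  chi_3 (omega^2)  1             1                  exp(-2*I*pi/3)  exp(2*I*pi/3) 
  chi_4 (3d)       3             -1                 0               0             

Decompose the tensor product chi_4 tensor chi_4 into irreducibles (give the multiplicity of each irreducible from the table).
chi_4 tensor chi_4 = chi_1 + chi_2 + chi_3 + 2*chi_4 (all other irreducibles have multiplicity 0).

Reasoning: The character of a tensor product is the pointwise product (chi_4 * chi_4)(C) = chi_4(C) * chi_4(C):
  {e}: (3)*(3), (ab)(cd): (-1)*(-1), (abc): (0)*(0), (acb): (0)*(0)
so (chi_4 * chi_4) takes values
  {e} -> 9, (ab)(cd) -> 1, (abc) -> 0, (acb) -> 0.
Now take the inner product of this character with each irreducible chi from the table, <chi_4*chi_4, chi> = (1/12) sum_C |C| (chi_4*chi_4)(C) conj(chi(C)):
  <chi_4*chi_4, chi_1> = (1/12)[1*(9)*conj(1) + 3*(1)*conj(1) + 4*(0)*conj(1) + 4*(0)*conj(1)]
      = (1/12)[(9) + (3) + (0) + (0)] = 12/12 = 1
  <chi_4*chi_4, chi_2> = (1/12)[1*(9)*conj(1) + 3*(1)*conj(1) + 4*(0)*conj(exp(2*I*pi/3)) + 4*(0)*conj(exp(-2*I*pi/3))]
      = (1/12)[(9) + (3) + (0) + (0)] = 12/12 = 1
  <chi_4*chi_4, chi_3> = (1/12)[1*(9)*conj(1) + 3*(1)*conj(1) + 4*(0)*conj(exp(-2*I*pi/3)) + 4*(0)*conj(exp(2*I*pi/3))]
      = (1/12)[(9) + (3) + (0) + (0)] = 12/12 = 1
  <chi_4*chi_4, chi_4> = (1/12)[1*(9)*conj(3) + 3*(1)*conj(-1) + 4*(0)*conj(0) + 4*(0)*conj(0)]
      = (1/12)[(27) + (-3) + (0) + (0)] = 24/12 = 2
(Exp terms are combined using exp(i*s)*conj(exp(i*t)) = exp(i*(s-t)), and sums of them are collapsed using the identity that for every m > 1 the m distinct m-th roots of unity sum to 0, e.g. 1 + exp(2*I*pi/3) + exp(-2*I*pi/3) = 0.)
Hence the multiplicities are chi_1: 1, chi_2: 1, chi_3: 1, chi_4: 2. Dimension check: dim(chi_4)*dim(chi_4) = 3*3 = 9 and sum (mult * dim) = 1*1 + 1*1 + 1*1 + 2*3 = 9.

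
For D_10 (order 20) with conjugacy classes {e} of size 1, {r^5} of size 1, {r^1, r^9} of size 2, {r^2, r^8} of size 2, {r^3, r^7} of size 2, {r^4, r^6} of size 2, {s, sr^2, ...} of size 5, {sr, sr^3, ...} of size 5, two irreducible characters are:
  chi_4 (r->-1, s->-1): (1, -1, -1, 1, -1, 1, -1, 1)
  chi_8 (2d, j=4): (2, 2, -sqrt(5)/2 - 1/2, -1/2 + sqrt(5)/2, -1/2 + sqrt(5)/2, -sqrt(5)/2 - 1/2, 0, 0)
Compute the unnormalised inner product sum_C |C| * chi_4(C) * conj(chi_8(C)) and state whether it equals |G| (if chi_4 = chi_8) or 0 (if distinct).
Sum = 0; so <chi_4, chi_8> = 0 (distinct irreducibles are orthogonal).

Why: Compute term by term over conjugacy classes (|C| * chi_4(C) * conj(chi_8(C))):
  1*(1)*conj(2) + 1*(-1)*conj(2) + 2*(-1)*conj(-sqrt(5)/2 - 1/2) + 2*(1)*conj(-1/2 + sqrt(5)/2) + 2*(-1)*conj(-1/2 + sqrt(5)/2) + 2*(1)*conj(-sqrt(5)/2 - 1/2) + 5*(-1)*conj(0) + 5*(1)*conj(0)
  = (2) + (-2) + (1 + sqrt(5)) + (-1 + sqrt(5)) + (1 - sqrt(5)) + (-sqrt(5) - 1) + (0) + (0)
  = 0.
Dividing by |G| = 20 gives 0/20 = 0, matching the row-orthogonality relation <chi_4, chi_8> = [chi_4 = chi_8].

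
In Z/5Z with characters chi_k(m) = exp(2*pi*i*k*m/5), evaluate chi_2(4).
chi_2(4) = zeta_5^8 = exp(-4*I*pi/5)

Argument: chi_2(4) = zeta_5^(2*4) = zeta_5^8. Since zeta_5^5 = 1, this equals zeta_5^3 = exp(2*pi*i*3/5) = exp(-4*I*pi/5).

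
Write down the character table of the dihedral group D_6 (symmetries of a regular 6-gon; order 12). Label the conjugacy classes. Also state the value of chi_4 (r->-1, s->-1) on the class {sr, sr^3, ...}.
Conjugacy classes: {e} of size 1, {r^3} of size 1, {r^1, r^5} of size 2, {r^2, r^4} of size 2, {s, sr^2, ...} of size 3, {sr, sr^3, ...} of size 3.
Character table:
  irrep \ class              {e} (size 1)  {r^3} (size 1)  {r^1, r^5} (size 2)  {r^2, r^4} (size 2)  {s, sr^2, ...} (size 3)  {sr, sr^3, ...} (size 3)
  chi_1 (triv)               1             1               1                    1                    1                        1                       
  chi_2 (sign: r->1, s->-1)  1             1               1                    1                    -1                       -1                      
  chi_3 (r->-1, s->1)        1             -1              -1                   1                    1                        -1                      
  chi_4 (r->-1, s->-1)       1             -1              -1                   1                    -1                       1                       
  chi_5 (2d, j=1)            2             -2              1                    -1                   0                        0                       
  chi_6 (2d, j=2)            2             2               -1                   -1                   0                        0                       

Spot check: chi_4 (r->-1, s->-1) on {sr, sr^3, ...} = 1.

D_6 has order 2*6 = 12 with 6 conjugacy classes, hence 6 irreducibles. Sum of squared dims 1 + 1 + 1 + 1 + 4 + 4 = 12 = |G|. Linear characters come from the abelianisation; the 2-dimensional irreps have character r^k -> 2*cos(2*pi*j*k/6), reflections -> 0.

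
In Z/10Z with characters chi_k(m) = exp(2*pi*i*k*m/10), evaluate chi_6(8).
chi_6(8) = zeta_10^48 = exp(-2*I*pi/5)

Reasoning: chi_6(8) = zeta_10^(6*8) = zeta_10^48. Since zeta_10^10 = 1, this equals zeta_10^8 = exp(2*pi*i*8/10) = exp(-2*I*pi/5).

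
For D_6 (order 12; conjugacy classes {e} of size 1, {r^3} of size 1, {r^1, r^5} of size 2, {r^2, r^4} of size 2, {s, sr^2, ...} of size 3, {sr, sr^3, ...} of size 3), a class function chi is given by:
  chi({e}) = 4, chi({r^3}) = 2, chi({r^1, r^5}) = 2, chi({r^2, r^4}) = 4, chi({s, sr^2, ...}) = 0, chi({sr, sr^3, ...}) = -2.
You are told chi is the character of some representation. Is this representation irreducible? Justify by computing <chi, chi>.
Not irreducible (reducible): <chi, chi> = 6 > 1.

Solution. <chi, chi> = (1/|G|) sum_C |C| * |chi(C)|^2 = (1/12)[1*|4|^2 + 1*|2|^2 + 2*|2|^2 + 2*|4|^2 + 3*|0|^2 + 3*|-2|^2]
  = (1/12)[(16) + (4) + (8) + (32) + (0) + (12)] = 72/12 = 6.
A character is irreducible iff <chi, chi> = 1, so this representation is reducible.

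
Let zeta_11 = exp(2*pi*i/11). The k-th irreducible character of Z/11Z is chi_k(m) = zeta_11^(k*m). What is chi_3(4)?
chi_3(4) = zeta_11^12 = exp(2*I*pi/11)

Argument: chi_3(4) = zeta_11^(3*4) = zeta_11^12. Since zeta_11^11 = 1, this equals zeta_11^1 = exp(2*pi*i*1/11) = exp(2*I*pi/11).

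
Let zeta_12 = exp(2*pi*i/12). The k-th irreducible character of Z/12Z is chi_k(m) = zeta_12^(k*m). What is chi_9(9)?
chi_9(9) = zeta_12^81 = -I

Solution. chi_9(9) = zeta_12^(9*9) = zeta_12^81. Since zeta_12^12 = 1, this equals zeta_12^9 = exp(2*pi*i*9/12) = -I.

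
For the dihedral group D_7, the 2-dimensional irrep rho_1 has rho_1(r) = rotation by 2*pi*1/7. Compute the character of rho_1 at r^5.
chi_{rho_1}(r^5) = 2*cos(2*pi*1*5/7) = -2*cos(3*pi/7)

Details: rho_1(r^5) is rotation by angle 2*pi*1*5/7, whose trace is 2*cos(2*pi*1*5/7) = -2*cos(3*pi/7).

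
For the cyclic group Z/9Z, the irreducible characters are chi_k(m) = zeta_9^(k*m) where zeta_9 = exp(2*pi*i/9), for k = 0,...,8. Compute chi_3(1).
chi_3(1) = zeta_9^3 = exp(2*I*pi/3)

Solution. chi_3(1) = zeta_9^(3*1) = zeta_9^3. Since zeta_9^9 = 1, this equals zeta_9^3 = exp(2*pi*i*3/9) = exp(2*I*pi/3).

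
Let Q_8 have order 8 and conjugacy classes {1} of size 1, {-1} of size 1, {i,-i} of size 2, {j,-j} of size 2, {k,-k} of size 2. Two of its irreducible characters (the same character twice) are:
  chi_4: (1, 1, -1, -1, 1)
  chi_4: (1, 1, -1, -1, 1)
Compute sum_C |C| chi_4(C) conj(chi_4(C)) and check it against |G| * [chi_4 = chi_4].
Sum = 8 = |G| = 8; so <chi_4, chi_4> = 1 (norm-1 confirms irreducibility).

Compute term by term over conjugacy classes (|C| * chi_4(C) * conj(chi_4(C))):
  1*(1)*conj(1) + 1*(1)*conj(1) + 2*(-1)*conj(-1) + 2*(-1)*conj(-1) + 2*(1)*conj(1)
  = (1) + (1) + (2) + (2) + (2)
  = 8.
Dividing by |G| = 8 gives 8/8 = 1, matching the row-orthogonality relation <chi_4, chi_4> = [chi_4 = chi_4].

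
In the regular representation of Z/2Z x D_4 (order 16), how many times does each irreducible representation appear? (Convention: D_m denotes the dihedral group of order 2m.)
Each irreducible V_i of dimension d_i appears with multiplicity d_i, i.e. rho_reg = (direct sum over all irreducibles V_i) d_i V_i. The irreducible dimensions for Z/2Z x D_4 are 1, 1, 1, 1, 1, 1, 1, 1, 2, 2: 8 irreducibles of dimension 1, each with multiplicity 1; 2 irreducibles of dimension 2, each with multiplicity 2. Total dimension 8*1*1 + 2*2*2 = 16 = |G|.

Derivation: General theorem: in the regular representation of a finite group G, each irreducible appears with multiplicity equal to its dimension. Check: dim(rho_reg) = sum d_i^2 = 1 + 1 + 1 + 1 + 1 + 1 + 1 + 1 + 4 + 4 = 16 = |G|.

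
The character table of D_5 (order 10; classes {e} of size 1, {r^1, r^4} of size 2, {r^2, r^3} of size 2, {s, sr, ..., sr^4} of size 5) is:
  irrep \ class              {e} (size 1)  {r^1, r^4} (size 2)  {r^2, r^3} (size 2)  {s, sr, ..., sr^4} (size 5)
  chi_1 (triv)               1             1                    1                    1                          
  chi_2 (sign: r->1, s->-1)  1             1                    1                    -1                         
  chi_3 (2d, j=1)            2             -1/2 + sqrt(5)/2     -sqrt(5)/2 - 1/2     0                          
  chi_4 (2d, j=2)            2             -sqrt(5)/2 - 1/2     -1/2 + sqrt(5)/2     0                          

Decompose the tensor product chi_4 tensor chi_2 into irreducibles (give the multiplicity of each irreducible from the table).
chi_4 tensor chi_2 = chi_4 (all other irreducibles have multiplicity 0).

Proof sketch: The character of a tensor product is the pointwise product (chi_4 * chi_2)(C) = chi_4(C) * chi_2(C):
  {e}: (2)*(1), {r^1, r^4}: (-sqrt(5)/2 - 1/2)*(1), {r^2, r^3}: (-1/2 + sqrt(5)/2)*(1), {s, sr, ..., sr^4}: (0)*(-1)
so (chi_4 * chi_2) takes values
  {e} -> 2, {r^1, r^4} -> -sqrt(5)/2 - 1/2, {r^2, r^3} -> -1/2 + sqrt(5)/2, {s, sr, ..., sr^4} -> 0.
Now take the inner product of this character with each irreducible chi from the table, <chi_4*chi_2, chi> = (1/10) sum_C |C| (chi_4*chi_2)(C) conj(chi(C)):
  <chi_4*chi_2, chi_1> = (1/10)[1*(2)*conj(1) + 2*(-sqrt(5)/2 - 1/2)*conj(1) + 2*(-1/2 + sqrt(5)/2)*conj(1) + 5*(0)*conj(1)]
      = (1/10)[(2) + (-sqrt(5) - 1) + (-1 + sqrt(5)) + (0)] = 0/10 = 0
  <chi_4*chi_2, chi_2> = (1/10)[1*(2)*conj(1) + 2*(-sqrt(5)/2 - 1/2)*conj(1) + 2*(-1/2 + sqrt(5)/2)*conj(1) + 5*(0)*conj(-1)]
      = (1/10)[(2) + (-sqrt(5) - 1) + (-1 + sqrt(5)) + (0)] = 0/10 = 0
  <chi_4*chi_2, chi_3> = (1/10)[1*(2)*conj(2) + 2*(-sqrt(5)/2 - 1/2)*conj(-1/2 + sqrt(5)/2) + 2*(-1/2 + sqrt(5)/2)*conj(-sqrt(5)/2 - 1/2) + 5*(0)*conj(0)]
      = (1/10)[(4) + (-2) + (-2) + (0)] = 0/10 = 0
  <chi_4*chi_2, chi_4> = (1/10)[1*(2)*conj(2) + 2*(-sqrt(5)/2 - 1/2)*conj(-sqrt(5)/2 - 1/2) + 2*(-1/2 + sqrt(5)/2)*conj(-1/2 + sqrt(5)/2) + 5*(0)*conj(0)]
      = (1/10)[(4) + (sqrt(5) + 3) + (3 - sqrt(5)) + (0)] = 10/10 = 1
Hence the multiplicities are chi_4: 1. Dimension check: dim(chi_4)*dim(chi_2) = 2*1 = 2 and sum (mult * dim) = 1*2 = 2.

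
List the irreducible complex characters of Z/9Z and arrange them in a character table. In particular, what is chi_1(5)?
Character table of Z/9Z (irreps indexed chi_0,...,chi_8 with chi_k(m) = zeta_9^(k*m), zeta_9 = exp(2*pi*i/9)):
  irrep \ class  {0} (size 1)  {1} (size 1)    {2} (size 1)    {3} (size 1)    {4} (size 1)    {5} (size 1)    {6} (size 1)    {7} (size 1)    {8} (size 1)  
  chi_0          1             1               1               1               1               1               1               1               1             
  chi_1          1             exp(2*I*pi/9)   exp(4*I*pi/9)   exp(2*I*pi/3)   exp(8*I*pi/9)   exp(-8*I*pi/9)  exp(-2*I*pi/3)  exp(-4*I*pi/9)  exp(-2*I*pi/9)
  chi_2          1             exp(4*I*pi/9)   exp(8*I*pi/9)   exp(-2*I*pi/3)  exp(-2*I*pi/9)  exp(2*I*pi/9)   exp(2*I*pi/3)   exp(-8*I*pi/9)  exp(-4*I*pi/9)
  chi_3          1             exp(2*I*pi/3)   exp(-2*I*pi/3)  1               exp(2*I*pi/3)   exp(-2*I*pi/3)  1               exp(2*I*pi/3)   exp(-2*I*pi/3)
  chi_4          1             exp(8*I*pi/9)   exp(-2*I*pi/9)  exp(2*I*pi/3)   exp(-4*I*pi/9)  exp(4*I*pi/9)   exp(-2*I*pi/3)  exp(2*I*pi/9)   exp(-8*I*pi/9)
  chi_5          1             exp(-8*I*pi/9)  exp(2*I*pi/9)   exp(-2*I*pi/3)  exp(4*I*pi/9)   exp(-4*I*pi/9)  exp(2*I*pi/3)   exp(-2*I*pi/9)  exp(8*I*pi/9) 
  chi_6          1             exp(-2*I*pi/3)  exp(2*I*pi/3)   1               exp(-2*I*pi/3)  exp(2*I*pi/3)   1               exp(-2*I*pi/3)  exp(2*I*pi/3) 
  chi_7          1             exp(-4*I*pi/9)  exp(-8*I*pi/9)  exp(2*I*pi/3)   exp(2*I*pi/9)   exp(-2*I*pi/9)  exp(-2*I*pi/3)  exp(8*I*pi/9)   exp(4*I*pi/9) 
  chi_8          1             exp(-2*I*pi/9)  exp(-4*I*pi/9)  exp(-2*I*pi/3)  exp(-8*I*pi/9)  exp(8*I*pi/9)   exp(2*I*pi/3)   exp(4*I*pi/9)   exp(2*I*pi/9) 

Spot check: chi_1(5) = zeta_9^(1*5) = zeta_9^5 = exp(-8*I*pi/9).

Solution. Z/9Z is abelian, so all 9 irreducible complex representations are 1-dimensional. They are given by chi_k(m) = zeta_9^(k*m) for k = 0,...,8. Row orthogonality: sum_m chi_k(m) conj(chi_l(m)) = 9 * [k = l].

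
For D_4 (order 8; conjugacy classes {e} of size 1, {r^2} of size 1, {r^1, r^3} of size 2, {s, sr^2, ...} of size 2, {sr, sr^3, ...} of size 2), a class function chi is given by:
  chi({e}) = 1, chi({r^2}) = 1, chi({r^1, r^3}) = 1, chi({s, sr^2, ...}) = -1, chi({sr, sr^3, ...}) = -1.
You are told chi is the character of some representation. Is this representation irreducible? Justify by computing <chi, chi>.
Irreducible: <chi, chi> = 1.

Reasoning: <chi, chi> = (1/|G|) sum_C |C| * |chi(C)|^2 = (1/8)[1*|1|^2 + 1*|1|^2 + 2*|1|^2 + 2*|-1|^2 + 2*|-1|^2]
  = (1/8)[(1) + (1) + (2) + (2) + (2)] = 8/8 = 1.
A character is irreducible iff <chi, chi> = 1, so this representation is irreducible.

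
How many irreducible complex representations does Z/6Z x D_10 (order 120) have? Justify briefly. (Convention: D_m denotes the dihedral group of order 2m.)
48

Working: The number of irreducible complex representations of a finite group equals its number of conjugacy classes. For a direct product, #classes(G x H) = #classes(G) * #classes(H). Z/6Z has 6 classes (abelian), D_10 has 8 classes, so 6 * 8 = 48, so Z/6Z x D_10 (order 120) has exactly 48 irreducible complex representations.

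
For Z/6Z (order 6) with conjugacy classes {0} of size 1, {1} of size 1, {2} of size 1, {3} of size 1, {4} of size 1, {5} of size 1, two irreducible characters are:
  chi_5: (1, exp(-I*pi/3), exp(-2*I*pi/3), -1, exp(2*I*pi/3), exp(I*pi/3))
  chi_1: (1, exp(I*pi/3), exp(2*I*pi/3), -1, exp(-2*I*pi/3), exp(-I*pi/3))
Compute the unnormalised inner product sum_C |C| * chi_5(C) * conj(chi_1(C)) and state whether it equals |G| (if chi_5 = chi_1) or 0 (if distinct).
Sum = 0; so <chi_5, chi_1> = 0 (distinct irreducibles are orthogonal).

Justification: Compute term by term over conjugacy classes (|C| * chi_5(C) * conj(chi_1(C))):
  1*(1)*conj(1) + 1*(exp(-I*pi/3))*conj(exp(I*pi/3)) + 1*(exp(-2*I*pi/3))*conj(exp(2*I*pi/3)) + 1*(-1)*conj(-1) + 1*(exp(2*I*pi/3))*conj(exp(-2*I*pi/3)) + 1*(exp(I*pi/3))*conj(exp(-I*pi/3))
  = (1) + (exp(-2*I*pi/3)) + (exp(2*I*pi/3)) + (1) + (exp(-2*I*pi/3)) + (exp(2*I*pi/3))
  = 0.
(Exp terms are combined using exp(i*s)*conj(exp(i*t)) = exp(i*(s-t)), and sums of them are collapsed using the identity that for every m > 1 the m distinct m-th roots of unity sum to 0, e.g. 1 + exp(2*I*pi/3) + exp(-2*I*pi/3) = 0.)
Dividing by |G| = 6 gives 0/6 = 0, matching the row-orthogonality relation <chi_5, chi_1> = [chi_5 = chi_1].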